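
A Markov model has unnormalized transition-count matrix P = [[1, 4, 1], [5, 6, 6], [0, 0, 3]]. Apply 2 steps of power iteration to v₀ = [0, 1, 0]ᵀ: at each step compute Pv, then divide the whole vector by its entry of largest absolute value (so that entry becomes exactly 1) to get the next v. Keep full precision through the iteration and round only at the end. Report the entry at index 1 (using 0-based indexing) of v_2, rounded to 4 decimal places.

Pv0 = (4.00000, 6.00000, 0.00000); divide by 6.00000 → v1 = (0.66667, 1.00000, 0.00000)
Pv1 = (4.66667, 9.33333, 0.00000); divide by 9.33333 → v2 = (0.50000, 1.00000, 0.00000)
Requested entry of v2: 56/56 = 1.0000

1.0000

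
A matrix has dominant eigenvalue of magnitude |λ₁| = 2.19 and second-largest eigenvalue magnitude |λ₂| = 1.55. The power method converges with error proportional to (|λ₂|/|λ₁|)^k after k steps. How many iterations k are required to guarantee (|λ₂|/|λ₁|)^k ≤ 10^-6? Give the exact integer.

40

|λ₂/λ₁| = 1.55/2.19 = 0.70776
Need k ≥ ln(10^-6) / ln(0.70776) = -13.8155 / -0.3456 ≈ 39.970
Smallest integer k satisfying the bound: 40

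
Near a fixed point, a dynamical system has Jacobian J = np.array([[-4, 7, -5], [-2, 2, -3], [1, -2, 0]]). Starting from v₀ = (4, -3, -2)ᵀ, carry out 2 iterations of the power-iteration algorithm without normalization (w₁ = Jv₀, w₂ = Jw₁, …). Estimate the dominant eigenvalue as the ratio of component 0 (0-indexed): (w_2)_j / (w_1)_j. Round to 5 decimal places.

λ ≈ -0.07407

w1 = Jv₀ = (-27, -8, 10)
w2 = Jw1 = (2, 8, -11)
Ratio at component: 2 / -27 = -0.07407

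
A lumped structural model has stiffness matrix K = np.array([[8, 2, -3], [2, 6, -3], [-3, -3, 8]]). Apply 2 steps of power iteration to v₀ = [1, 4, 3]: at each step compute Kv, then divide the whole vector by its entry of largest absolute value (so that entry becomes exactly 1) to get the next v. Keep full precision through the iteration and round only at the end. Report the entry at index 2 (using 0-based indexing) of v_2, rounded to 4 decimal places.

Kv0 = (7.00000, 17.00000, 9.00000); divide by 17.00000 → v1 = (0.41176, 1.00000, 0.52941)
Kv1 = (3.70588, 5.23529, 0.00000); divide by 5.23529 → v2 = (0.70787, 1.00000, 0.00000)
Requested entry of v2: 0/89 = 0.0000

0.0000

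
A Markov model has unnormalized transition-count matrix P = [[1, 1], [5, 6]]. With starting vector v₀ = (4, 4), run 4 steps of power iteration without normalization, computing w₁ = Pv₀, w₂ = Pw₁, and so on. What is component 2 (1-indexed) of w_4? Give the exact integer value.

w1 = Pv₀ = (1·4 + 1·4; 5·4 + 6·4) = (8, 44)
w2 = Pw1 = (1·8 + 1·44; 5·8 + 6·44) = (52, 304)
w3 = Pw2 = (356, 2084)
w4 = Pw3 = (2440, 14284)
The requested component of w4 is 14284.

14284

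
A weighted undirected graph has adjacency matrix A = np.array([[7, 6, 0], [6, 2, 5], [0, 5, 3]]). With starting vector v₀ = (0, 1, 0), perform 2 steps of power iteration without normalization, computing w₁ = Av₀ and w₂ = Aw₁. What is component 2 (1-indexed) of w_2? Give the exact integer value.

65

w1 = Av₀ = (7·0 + 6·1 + 0·0; 6·0 + 2·1 + 5·0; 0·0 + 5·1 + 3·0) = (6, 2, 5)
w2 = Aw1 = (7·6 + 6·2 + 0·5; 6·6 + 2·2 + 5·5; 0·6 + 5·2 + 3·5) = (54, 65, 25)
The requested component of w2 is 65.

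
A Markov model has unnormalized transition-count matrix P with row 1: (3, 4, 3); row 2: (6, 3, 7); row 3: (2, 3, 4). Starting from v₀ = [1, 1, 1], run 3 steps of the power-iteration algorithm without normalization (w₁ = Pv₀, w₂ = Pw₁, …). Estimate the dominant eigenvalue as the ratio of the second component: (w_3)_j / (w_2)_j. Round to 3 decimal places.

λ ≈ 11.503

w1 = Pv₀ = (3·1 + 4·1 + 3·1; 6·1 + 3·1 + 7·1; 2·1 + 3·1 + 4·1) = (10, 16, 9)
w2 = Pw1 = (3·10 + 4·16 + 3·9; 6·10 + 3·16 + 7·9; 2·10 + 3·16 + 4·9) = (121, 171, 104)
w3 = Pw2 = (1359, 1967, 1171)
Ratio at component: 1967 / 171 = 11.503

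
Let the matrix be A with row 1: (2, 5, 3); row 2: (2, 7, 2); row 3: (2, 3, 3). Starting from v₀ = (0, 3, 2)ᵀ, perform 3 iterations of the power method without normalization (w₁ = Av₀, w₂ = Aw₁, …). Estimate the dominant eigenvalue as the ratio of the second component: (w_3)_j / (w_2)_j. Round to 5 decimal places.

w1 = Av₀ = (21, 25, 15)
w2 = Aw1 = (212, 247, 162)
w3 = Aw2 = (2145, 2477, 1651)
Ratio at component: 2477 / 247 = 10.02834

10.02834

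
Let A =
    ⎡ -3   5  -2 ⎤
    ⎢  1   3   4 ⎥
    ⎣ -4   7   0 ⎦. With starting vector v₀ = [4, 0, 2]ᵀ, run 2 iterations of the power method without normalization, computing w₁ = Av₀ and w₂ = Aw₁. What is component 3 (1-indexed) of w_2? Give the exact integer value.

w1 = Av₀ = ((-3)·4 + 5·0 + (-2)·2; 1·4 + 3·0 + 4·2; (-4)·4 + 7·0 + 0·2) = (-16, 12, -16)
w2 = Aw1 = ((-3)·(-16) + 5·12 + (-2)·(-16); 1·(-16) + 3·12 + 4·(-16); (-4)·(-16) + 7·12 + 0·(-16)) = (140, -44, 148)
The requested component of w2 is 148.

148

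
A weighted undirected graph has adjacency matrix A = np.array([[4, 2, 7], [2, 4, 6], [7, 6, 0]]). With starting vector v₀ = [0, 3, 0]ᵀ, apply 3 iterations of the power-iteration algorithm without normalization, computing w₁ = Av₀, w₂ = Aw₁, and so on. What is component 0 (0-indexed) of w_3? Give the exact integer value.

1830

w1 = Av₀ = (4·0 + 2·3 + 7·0; 2·0 + 4·3 + 6·0; 7·0 + 6·3 + 0·0) = (6, 12, 18)
w2 = Aw1 = (4·6 + 2·12 + 7·18; 2·6 + 4·12 + 6·18; 7·6 + 6·12 + 0·18) = (174, 168, 114)
w3 = Aw2 = (1830, 1704, 2226)
The requested component of w3 is 1830.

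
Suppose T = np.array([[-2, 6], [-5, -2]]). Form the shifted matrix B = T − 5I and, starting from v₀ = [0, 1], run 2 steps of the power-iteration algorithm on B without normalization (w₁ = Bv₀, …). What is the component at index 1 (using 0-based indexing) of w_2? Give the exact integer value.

B = T − 5I has rows (-7, 6); (-5, -7)
w1 = Bv₀ = (6, -7)
w2 = Bw1 = (-84, 19)
Requested component of w2: 19

19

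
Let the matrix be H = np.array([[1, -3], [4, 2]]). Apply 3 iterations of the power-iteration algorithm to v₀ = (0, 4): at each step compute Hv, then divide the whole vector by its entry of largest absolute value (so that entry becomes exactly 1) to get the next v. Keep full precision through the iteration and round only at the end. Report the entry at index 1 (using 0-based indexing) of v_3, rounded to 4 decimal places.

1.0000

Hv0 = (-12.00000, 8.00000); divide by -12.00000 → v1 = (1.00000, -0.66667)
Hv1 = (3.00000, 2.66667); divide by 3.00000 → v2 = (1.00000, 0.88889)
Hv2 = (-1.66667, 5.77778); divide by 5.77778 → v3 = (-0.28846, 1.00000)
Requested entry of v3: -208/-208 = 1.0000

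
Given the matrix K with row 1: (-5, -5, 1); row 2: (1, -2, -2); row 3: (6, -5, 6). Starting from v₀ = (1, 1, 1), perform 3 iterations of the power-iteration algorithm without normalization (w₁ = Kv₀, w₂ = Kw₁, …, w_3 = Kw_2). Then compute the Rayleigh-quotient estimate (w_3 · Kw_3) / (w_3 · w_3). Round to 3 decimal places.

w1 = Kv₀ = ((-5)·1 + (-5)·1 + 1·1; 1·1 + (-2)·1 + (-2)·1; 6·1 + (-5)·1 + 6·1) = (-9, -3, 7)
w2 = Kw1 = ((-5)·(-9) + (-5)·(-3) + 1·7; 1·(-9) + (-2)·(-3) + (-2)·7; 6·(-9) + (-5)·(-3) + 6·7) = (67, -17, 3)
w3 = Kw2 = (-247, 95, 505)
Kw3 = (1265, -1447, 1073)
w3·Kw3 = (-247)·1265 + 95·(-1447) + 505·1073 = 91945; w3·w3 = (-247)·(-247) + 95·95 + 505·505 = 325059
λ ≈ 91945/325059 = 0.283

λ ≈ 0.283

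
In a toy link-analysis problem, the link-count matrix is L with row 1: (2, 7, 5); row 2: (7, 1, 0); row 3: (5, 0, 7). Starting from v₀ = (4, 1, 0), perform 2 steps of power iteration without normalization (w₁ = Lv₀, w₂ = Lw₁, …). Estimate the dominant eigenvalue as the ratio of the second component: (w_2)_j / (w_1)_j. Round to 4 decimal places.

w1 = Lv₀ = (2·4 + 7·1 + 5·0; 7·4 + 1·1 + 0·0; 5·4 + 0·1 + 7·0) = (15, 29, 20)
w2 = Lw1 = (2·15 + 7·29 + 5·20; 7·15 + 1·29 + 0·20; 5·15 + 0·29 + 7·20) = (333, 134, 215)
Ratio at component: 134 / 29 = 4.6207

4.6207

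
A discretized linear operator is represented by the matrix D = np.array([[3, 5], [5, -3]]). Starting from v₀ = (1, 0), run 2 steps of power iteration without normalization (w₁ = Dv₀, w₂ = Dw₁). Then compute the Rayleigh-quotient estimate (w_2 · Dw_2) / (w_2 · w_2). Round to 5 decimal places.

w1 = Dv₀ = (3·1 + 5·0; 5·1 + (-3)·0) = (3, 5)
w2 = Dw1 = (3·3 + 5·5; 5·3 + (-3)·5) = (34, 0)
Dw2 = (102, 170)
w2·Dw2 = 34·102 + 0·170 = 3468; w2·w2 = 34·34 + 0·0 = 1156
λ ≈ 3468/1156 = 3.00000

λ ≈ 3.00000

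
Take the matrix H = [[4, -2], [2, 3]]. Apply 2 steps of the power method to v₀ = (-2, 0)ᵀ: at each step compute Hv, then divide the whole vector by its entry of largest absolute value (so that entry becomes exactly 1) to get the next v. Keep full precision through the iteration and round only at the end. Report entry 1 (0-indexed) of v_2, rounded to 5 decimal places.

Hv0 = (-8.000000, -4.000000); divide by -8.000000 → v1 = (1.000000, 0.500000)
Hv1 = (3.000000, 3.500000); divide by 3.500000 → v2 = (0.857143, 1.000000)
Requested entry of v2: -28/-28 = 1.00000

1.00000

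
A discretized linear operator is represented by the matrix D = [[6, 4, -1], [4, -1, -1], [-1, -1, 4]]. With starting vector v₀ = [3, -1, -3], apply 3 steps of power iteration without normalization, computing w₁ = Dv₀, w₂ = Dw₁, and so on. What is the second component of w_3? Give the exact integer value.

743

w1 = Dv₀ = (17, 16, -14)
w2 = Dw1 = (180, 66, -89)
w3 = Dw2 = (1433, 743, -602)
The requested component of w3 is 743.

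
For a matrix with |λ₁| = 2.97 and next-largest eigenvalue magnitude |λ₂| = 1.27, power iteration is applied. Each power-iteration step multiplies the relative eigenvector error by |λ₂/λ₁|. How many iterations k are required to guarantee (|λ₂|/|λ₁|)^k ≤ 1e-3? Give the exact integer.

9

|λ₂/λ₁| = 1.27/2.97 = 0.42761
Need k ≥ ln(1e-3) / ln(0.42761) = -6.9078 / -0.8495 ≈ 8.131
Smallest integer k satisfying the bound: 9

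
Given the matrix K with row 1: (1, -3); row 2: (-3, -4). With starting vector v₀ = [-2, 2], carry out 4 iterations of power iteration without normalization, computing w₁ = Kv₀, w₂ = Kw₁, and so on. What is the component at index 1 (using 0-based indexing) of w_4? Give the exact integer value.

782

w1 = Kv₀ = (1·(-2) + (-3)·2; (-3)·(-2) + (-4)·2) = (-8, -2)
w2 = Kw1 = (1·(-8) + (-3)·(-2); (-3)·(-8) + (-4)·(-2)) = (-2, 32)
w3 = Kw2 = (-98, -122)
w4 = Kw3 = (268, 782)
The requested component of w4 is 782.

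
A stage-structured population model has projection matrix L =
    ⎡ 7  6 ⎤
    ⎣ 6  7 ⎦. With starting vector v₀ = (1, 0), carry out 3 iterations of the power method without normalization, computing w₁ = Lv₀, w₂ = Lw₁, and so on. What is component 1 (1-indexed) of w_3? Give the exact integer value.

1099

w1 = Lv₀ = (7·1 + 6·0; 6·1 + 7·0) = (7, 6)
w2 = Lw1 = (7·7 + 6·6; 6·7 + 7·6) = (85, 84)
w3 = Lw2 = (1099, 1098)
The requested component of w3 is 1099.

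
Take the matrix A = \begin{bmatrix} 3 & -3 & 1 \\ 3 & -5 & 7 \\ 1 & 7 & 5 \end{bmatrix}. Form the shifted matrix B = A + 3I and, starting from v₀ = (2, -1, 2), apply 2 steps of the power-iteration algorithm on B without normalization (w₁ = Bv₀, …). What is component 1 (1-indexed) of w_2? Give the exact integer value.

47

B = A + 3I has rows (6, -3, 1); (3, -2, 7); (1, 7, 8)
w1 = Bv₀ = (6·2 + (-3)·(-1) + 1·2; 3·2 + (-2)·(-1) + 7·2; 1·2 + 7·(-1) + 8·2) = (17, 22, 11)
w2 = Bw1 = (6·17 + (-3)·22 + 1·11; 3·17 + (-2)·22 + 7·11; 1·17 + 7·22 + 8·11) = (47, 84, 259)
Requested component of w2: 47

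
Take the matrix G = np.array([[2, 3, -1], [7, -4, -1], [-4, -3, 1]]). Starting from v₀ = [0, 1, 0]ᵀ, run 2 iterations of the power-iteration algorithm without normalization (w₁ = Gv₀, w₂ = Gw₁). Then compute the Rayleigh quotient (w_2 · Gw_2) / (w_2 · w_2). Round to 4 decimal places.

-4.4116

w1 = Gv₀ = (3, -4, -3)
w2 = Gw1 = (-3, 40, -3)
Gw2 = (117, -178, -111)
w2·Gw2 = (-3)·117 + 40·(-178) + (-3)·(-111) = -7138; w2·w2 = (-3)·(-3) + 40·40 + (-3)·(-3) = 1618
λ ≈ -7138/1618 = -4.4116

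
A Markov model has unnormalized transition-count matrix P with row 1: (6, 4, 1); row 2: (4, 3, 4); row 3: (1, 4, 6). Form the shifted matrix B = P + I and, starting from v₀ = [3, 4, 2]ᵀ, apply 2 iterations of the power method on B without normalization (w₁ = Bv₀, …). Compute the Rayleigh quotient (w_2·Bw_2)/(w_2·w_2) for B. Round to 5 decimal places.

μ ≈ 11.99306

B = P + I has rows (7, 4, 1); (4, 4, 4); (1, 4, 7)
w1 = Bv₀ = (39, 36, 33)
w2 = Bw1 = (450, 432, 414)
Bw2 = (5292, 5184, 5076)
w2·Bw2 = 6722352; w2·w2 = 560520; μ ≈ 6722352/560520 = 11.99306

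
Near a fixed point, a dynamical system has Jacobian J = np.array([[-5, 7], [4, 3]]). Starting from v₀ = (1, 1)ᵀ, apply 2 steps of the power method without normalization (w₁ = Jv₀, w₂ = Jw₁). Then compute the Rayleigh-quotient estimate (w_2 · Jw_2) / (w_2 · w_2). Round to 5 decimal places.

w1 = Jv₀ = ((-5)·1 + 7·1; 4·1 + 3·1) = (2, 7)
w2 = Jw1 = ((-5)·2 + 7·7; 4·2 + 3·7) = (39, 29)
Jw2 = (8, 243)
w2·Jw2 = 39·8 + 29·243 = 7359; w2·w2 = 39·39 + 29·29 = 2362
λ ≈ 7359/2362 = 3.11558

3.11558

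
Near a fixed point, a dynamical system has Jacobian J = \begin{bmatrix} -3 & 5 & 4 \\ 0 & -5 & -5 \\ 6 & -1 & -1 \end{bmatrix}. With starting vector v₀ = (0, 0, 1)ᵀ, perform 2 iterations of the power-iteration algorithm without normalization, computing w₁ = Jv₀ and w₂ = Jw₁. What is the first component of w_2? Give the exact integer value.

-41

w1 = Jv₀ = (4, -5, -1)
w2 = Jw1 = (-41, 30, 30)
The requested component of w2 is -41.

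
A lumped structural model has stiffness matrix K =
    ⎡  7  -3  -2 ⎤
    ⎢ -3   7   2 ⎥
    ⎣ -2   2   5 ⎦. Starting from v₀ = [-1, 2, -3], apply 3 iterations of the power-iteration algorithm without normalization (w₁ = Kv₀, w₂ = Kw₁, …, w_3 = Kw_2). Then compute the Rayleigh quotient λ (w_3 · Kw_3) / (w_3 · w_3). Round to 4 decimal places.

λ ≈ 11.0100

w1 = Kv₀ = (7·(-1) + (-3)·2 + (-2)·(-3); (-3)·(-1) + 7·2 + 2·(-3); (-2)·(-1) + 2·2 + 5·(-3)) = (-7, 11, -9)
w2 = Kw1 = (7·(-7) + (-3)·11 + (-2)·(-9); (-3)·(-7) + 7·11 + 2·(-9); (-2)·(-7) + 2·11 + 5·(-9)) = (-64, 80, -9)
w3 = Kw2 = (-670, 734, 243)
Kw3 = (-7378, 7634, 4023)
w3·Kw3 = (-670)·(-7378) + 734·7634 + 243·4023 = 11524205; w3·w3 = (-670)·(-670) + 734·734 + 243·243 = 1046705
λ ≈ 11524205/1046705 = 11.0100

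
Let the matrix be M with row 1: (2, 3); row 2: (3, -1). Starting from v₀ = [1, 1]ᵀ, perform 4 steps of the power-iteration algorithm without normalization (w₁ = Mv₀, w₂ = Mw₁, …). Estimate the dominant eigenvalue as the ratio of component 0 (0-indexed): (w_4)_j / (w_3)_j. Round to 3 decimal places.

λ ≈ 3.479

w1 = Mv₀ = (5, 2)
w2 = Mw1 = (16, 13)
w3 = Mw2 = (71, 35)
w4 = Mw3 = (247, 178)
Ratio at component: 247 / 71 = 3.479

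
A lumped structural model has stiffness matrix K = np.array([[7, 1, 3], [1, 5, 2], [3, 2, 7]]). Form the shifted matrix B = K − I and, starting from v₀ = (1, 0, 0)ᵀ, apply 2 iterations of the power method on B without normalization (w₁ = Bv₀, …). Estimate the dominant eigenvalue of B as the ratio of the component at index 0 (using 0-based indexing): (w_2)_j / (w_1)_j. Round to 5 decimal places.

B = K − I has rows (6, 1, 3); (1, 4, 2); (3, 2, 6)
w1 = Bv₀ = (6, 1, 3)
w2 = Bw1 = (46, 16, 38)
Ratio: 46/6 = 7.66667

7.66667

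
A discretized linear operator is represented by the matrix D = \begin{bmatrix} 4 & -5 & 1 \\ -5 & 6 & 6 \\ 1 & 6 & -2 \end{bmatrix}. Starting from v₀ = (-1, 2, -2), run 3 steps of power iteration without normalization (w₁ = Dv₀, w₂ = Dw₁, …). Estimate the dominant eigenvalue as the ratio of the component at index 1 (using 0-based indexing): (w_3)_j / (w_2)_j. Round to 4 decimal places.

w1 = Dv₀ = (4·(-1) + (-5)·2 + 1·(-2); (-5)·(-1) + 6·2 + 6·(-2); 1·(-1) + 6·2 + (-2)·(-2)) = (-16, 5, 15)
w2 = Dw1 = (4·(-16) + (-5)·5 + 1·15; (-5)·(-16) + 6·5 + 6·15; 1·(-16) + 6·5 + (-2)·15) = (-74, 200, -16)
w3 = Dw2 = (-1312, 1474, 1158)
Ratio at component: 1474 / 200 = 7.3700

λ ≈ 7.3700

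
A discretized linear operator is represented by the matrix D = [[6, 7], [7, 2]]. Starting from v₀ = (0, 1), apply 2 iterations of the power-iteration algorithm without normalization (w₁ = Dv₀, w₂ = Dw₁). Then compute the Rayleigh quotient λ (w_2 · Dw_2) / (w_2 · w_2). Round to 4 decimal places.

λ ≈ 11.0994

w1 = Dv₀ = (7, 2)
w2 = Dw1 = (56, 53)
Dw2 = (707, 498)
w2·Dw2 = 56·707 + 53·498 = 65986; w2·w2 = 56·56 + 53·53 = 5945
λ ≈ 65986/5945 = 11.0994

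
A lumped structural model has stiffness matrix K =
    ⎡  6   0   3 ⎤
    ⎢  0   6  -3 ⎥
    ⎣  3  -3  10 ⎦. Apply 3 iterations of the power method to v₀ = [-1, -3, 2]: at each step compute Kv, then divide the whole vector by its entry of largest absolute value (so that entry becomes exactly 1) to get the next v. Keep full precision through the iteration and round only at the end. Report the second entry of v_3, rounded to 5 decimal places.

Kv0 = (0.000000, -24.000000, 26.000000); divide by 26.000000 → v1 = (0.000000, -0.923077, 1.000000)
Kv1 = (3.000000, -8.538462, 12.769231); divide by 12.769231 → v2 = (0.234940, -0.668675, 1.000000)
Kv2 = (4.409639, -7.012048, 12.710843); divide by 12.710843 → v3 = (0.346919, -0.551659, 1.000000)
Requested entry of v3: -2328/4220 = -0.55166

-0.55166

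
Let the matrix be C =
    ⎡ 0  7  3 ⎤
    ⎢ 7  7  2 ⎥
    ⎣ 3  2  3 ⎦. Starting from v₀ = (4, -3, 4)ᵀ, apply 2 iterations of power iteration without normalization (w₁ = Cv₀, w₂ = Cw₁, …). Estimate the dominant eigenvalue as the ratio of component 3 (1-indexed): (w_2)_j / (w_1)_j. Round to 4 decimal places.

w1 = Cv₀ = (0·4 + 7·(-3) + 3·4; 7·4 + 7·(-3) + 2·4; 3·4 + 2·(-3) + 3·4) = (-9, 15, 18)
w2 = Cw1 = (0·(-9) + 7·15 + 3·18; 7·(-9) + 7·15 + 2·18; 3·(-9) + 2·15 + 3·18) = (159, 78, 57)
Ratio at component: 57 / 18 = 3.1667

3.1667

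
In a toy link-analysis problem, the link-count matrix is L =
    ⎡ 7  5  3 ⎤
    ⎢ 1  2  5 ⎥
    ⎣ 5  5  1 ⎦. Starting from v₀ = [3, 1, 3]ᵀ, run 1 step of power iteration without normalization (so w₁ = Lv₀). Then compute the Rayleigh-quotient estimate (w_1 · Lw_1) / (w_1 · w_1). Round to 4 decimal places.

w1 = Lv₀ = (35, 20, 23)
Lw1 = (414, 190, 298)
w1·Lw1 = 35·414 + 20·190 + 23·298 = 25144; w1·w1 = 35·35 + 20·20 + 23·23 = 2154
λ ≈ 25144/2154 = 11.6732

λ ≈ 11.6732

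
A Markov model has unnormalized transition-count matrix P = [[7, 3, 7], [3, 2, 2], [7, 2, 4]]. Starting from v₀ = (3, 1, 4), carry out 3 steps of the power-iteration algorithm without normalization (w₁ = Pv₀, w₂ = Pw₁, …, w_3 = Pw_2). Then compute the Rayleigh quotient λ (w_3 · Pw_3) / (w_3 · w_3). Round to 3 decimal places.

13.756

w1 = Pv₀ = (52, 19, 39)
w2 = Pw1 = (694, 272, 558)
w3 = Pw2 = (9580, 3742, 7634)
Pw3 = (131724, 51492, 105080)
w3·Pw3 = 9580·131724 + 3742·51492 + 7634·105080 = 2256779704; w3·w3 = 9580·9580 + 3742·3742 + 7634·7634 = 164056920
λ ≈ 2256779704/164056920 = 13.756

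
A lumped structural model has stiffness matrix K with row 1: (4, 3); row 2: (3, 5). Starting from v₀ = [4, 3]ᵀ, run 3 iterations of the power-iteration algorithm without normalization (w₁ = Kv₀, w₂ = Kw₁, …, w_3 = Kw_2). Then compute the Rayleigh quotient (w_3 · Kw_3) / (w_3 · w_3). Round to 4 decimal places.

w1 = Kv₀ = (4·4 + 3·3; 3·4 + 5·3) = (25, 27)
w2 = Kw1 = (4·25 + 3·27; 3·25 + 5·27) = (181, 210)
w3 = Kw2 = (1354, 1593)
Kw3 = (10195, 12027)
w3·Kw3 = 1354·10195 + 1593·12027 = 32963041; w3·w3 = 1354·1354 + 1593·1593 = 4370965
λ ≈ 32963041/4370965 = 7.5414

λ ≈ 7.5414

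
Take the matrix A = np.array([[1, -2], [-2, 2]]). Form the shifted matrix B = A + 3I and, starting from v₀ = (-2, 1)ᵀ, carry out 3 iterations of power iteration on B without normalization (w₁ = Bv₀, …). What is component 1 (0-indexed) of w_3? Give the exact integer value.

441

B = A + 3I has rows (4, -2); (-2, 5)
w1 = Bv₀ = (4·(-2) + (-2)·1; (-2)·(-2) + 5·1) = (-10, 9)
w2 = Bw1 = (4·(-10) + (-2)·9; (-2)·(-10) + 5·9) = (-58, 65)
w3 = Bw2 = (-362, 441)
Requested component of w3: 441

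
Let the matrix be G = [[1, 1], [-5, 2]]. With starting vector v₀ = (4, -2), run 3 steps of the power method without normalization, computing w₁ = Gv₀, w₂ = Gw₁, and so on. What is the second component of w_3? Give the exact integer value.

w1 = Gv₀ = (2, -24)
w2 = Gw1 = (-22, -58)
w3 = Gw2 = (-80, -6)
The requested component of w3 is -6.

-6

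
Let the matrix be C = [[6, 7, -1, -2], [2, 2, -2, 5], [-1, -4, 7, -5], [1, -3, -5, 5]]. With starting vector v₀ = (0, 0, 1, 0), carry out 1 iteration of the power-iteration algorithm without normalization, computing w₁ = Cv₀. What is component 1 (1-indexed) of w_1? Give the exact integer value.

w1 = Cv₀ = (6·0 + 7·0 + (-1)·1 + (-2)·0; 2·0 + 2·0 + (-2)·1 + 5·0; (-1)·0 + (-4)·0 + 7·1 + (-5)·0; 1·0 + (-3)·0 + (-5)·1 + 5·0) = (-1, -2, 7, -5)
The requested component of w1 is -1.

-1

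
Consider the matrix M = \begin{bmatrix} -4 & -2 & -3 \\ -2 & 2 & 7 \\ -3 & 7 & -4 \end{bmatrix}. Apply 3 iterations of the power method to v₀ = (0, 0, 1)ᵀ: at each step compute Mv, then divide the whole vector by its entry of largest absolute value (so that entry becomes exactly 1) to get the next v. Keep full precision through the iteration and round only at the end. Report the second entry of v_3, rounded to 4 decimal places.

Mv0 = (-3.00000, 7.00000, -4.00000); divide by 7.00000 → v1 = (-0.42857, 1.00000, -0.57143)
Mv1 = (1.42857, -1.14286, 10.57143); divide by 10.57143 → v2 = (0.13514, -0.10811, 1.00000)
Mv2 = (-3.32432, 6.51351, -5.16216); divide by 6.51351 → v3 = (-0.51037, 1.00000, -0.79253)
Requested entry of v3: 482/482 = 1.0000

1.0000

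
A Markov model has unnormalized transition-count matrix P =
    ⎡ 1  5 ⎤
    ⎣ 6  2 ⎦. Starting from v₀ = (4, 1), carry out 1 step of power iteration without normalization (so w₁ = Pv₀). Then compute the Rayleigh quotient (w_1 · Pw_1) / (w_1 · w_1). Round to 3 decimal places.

5.293

w1 = Pv₀ = (1·4 + 5·1; 6·4 + 2·1) = (9, 26)
Pw1 = (139, 106)
w1·Pw1 = 9·139 + 26·106 = 4007; w1·w1 = 9·9 + 26·26 = 757
λ ≈ 4007/757 = 5.293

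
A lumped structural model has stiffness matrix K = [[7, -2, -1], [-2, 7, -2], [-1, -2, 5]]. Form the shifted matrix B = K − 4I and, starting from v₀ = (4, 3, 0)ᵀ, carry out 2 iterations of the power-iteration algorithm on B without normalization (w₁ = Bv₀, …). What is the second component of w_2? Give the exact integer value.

B = K − 4I has rows (3, -2, -1); (-2, 3, -2); (-1, -2, 1)
w1 = Bv₀ = (3·4 + (-2)·3 + (-1)·0; (-2)·4 + 3·3 + (-2)·0; (-1)·4 + (-2)·3 + 1·0) = (6, 1, -10)
w2 = Bw1 = (3·6 + (-2)·1 + (-1)·(-10); (-2)·6 + 3·1 + (-2)·(-10); (-1)·6 + (-2)·1 + 1·(-10)) = (26, 11, -18)
Requested component of w2: 11

11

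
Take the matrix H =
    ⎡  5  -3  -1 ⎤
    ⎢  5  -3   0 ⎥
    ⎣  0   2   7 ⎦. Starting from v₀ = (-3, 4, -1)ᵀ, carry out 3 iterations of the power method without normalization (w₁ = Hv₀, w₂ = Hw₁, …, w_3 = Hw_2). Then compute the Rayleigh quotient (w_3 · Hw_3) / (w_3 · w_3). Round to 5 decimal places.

6.81244

w1 = Hv₀ = (5·(-3) + (-3)·4 + (-1)·(-1); 5·(-3) + (-3)·4 + 0·(-1); 0·(-3) + 2·4 + 7·(-1)) = (-26, -27, 1)
w2 = Hw1 = (5·(-26) + (-3)·(-27) + (-1)·1; 5·(-26) + (-3)·(-27) + 0·1; 0·(-26) + 2·(-27) + 7·1) = (-50, -49, -47)
w3 = Hw2 = (-56, -103, -427)
Hw3 = (456, 29, -3195)
w3·Hw3 = (-56)·456 + (-103)·29 + (-427)·(-3195) = 1335742; w3·w3 = (-56)·(-56) + (-103)·(-103) + (-427)·(-427) = 196074
λ ≈ 1335742/196074 = 6.81244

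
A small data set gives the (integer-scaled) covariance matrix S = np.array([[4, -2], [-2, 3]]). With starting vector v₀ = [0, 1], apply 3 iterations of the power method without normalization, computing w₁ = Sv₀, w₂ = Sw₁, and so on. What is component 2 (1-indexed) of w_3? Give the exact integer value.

67

w1 = Sv₀ = (-2, 3)
w2 = Sw1 = (-14, 13)
w3 = Sw2 = (-82, 67)
The requested component of w3 is 67.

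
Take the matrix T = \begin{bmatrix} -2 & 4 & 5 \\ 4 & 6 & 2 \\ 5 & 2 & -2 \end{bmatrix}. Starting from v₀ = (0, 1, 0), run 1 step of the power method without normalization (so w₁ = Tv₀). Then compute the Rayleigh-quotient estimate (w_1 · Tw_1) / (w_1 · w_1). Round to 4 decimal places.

w1 = Tv₀ = (4, 6, 2)
Tw1 = (26, 56, 28)
w1·Tw1 = 4·26 + 6·56 + 2·28 = 496; w1·w1 = 4·4 + 6·6 + 2·2 = 56
λ ≈ 496/56 = 8.8571

λ ≈ 8.8571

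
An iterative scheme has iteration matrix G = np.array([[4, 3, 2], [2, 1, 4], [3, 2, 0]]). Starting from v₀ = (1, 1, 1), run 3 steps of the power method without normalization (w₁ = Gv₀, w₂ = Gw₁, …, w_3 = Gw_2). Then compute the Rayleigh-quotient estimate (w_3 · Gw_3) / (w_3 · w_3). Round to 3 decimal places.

7.302

w1 = Gv₀ = (9, 7, 5)
w2 = Gw1 = (67, 45, 41)
w3 = Gw2 = (485, 343, 291)
Gw3 = (3551, 2477, 2141)
w3·Gw3 = 485·3551 + 343·2477 + 291·2141 = 3194877; w3·w3 = 485·485 + 343·343 + 291·291 = 437555
λ ≈ 3194877/437555 = 7.302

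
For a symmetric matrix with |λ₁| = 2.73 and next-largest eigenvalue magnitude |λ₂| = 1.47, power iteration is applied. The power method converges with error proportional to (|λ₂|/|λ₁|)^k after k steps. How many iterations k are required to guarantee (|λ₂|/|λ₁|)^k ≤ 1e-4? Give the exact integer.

|λ₂/λ₁| = 1.47/2.73 = 0.53846
Need k ≥ ln(1e-4) / ln(0.53846) = -9.2103 / -0.6190 ≈ 14.878
Smallest integer k satisfying the bound: 15

15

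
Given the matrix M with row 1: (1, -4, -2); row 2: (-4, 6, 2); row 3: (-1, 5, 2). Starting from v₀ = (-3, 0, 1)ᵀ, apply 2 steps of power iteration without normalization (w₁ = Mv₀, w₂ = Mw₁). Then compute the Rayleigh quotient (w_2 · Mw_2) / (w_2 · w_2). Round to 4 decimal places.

9.8232

w1 = Mv₀ = (1·(-3) + (-4)·0 + (-2)·1; (-4)·(-3) + 6·0 + 2·1; (-1)·(-3) + 5·0 + 2·1) = (-5, 14, 5)
w2 = Mw1 = (1·(-5) + (-4)·14 + (-2)·5; (-4)·(-5) + 6·14 + 2·5; (-1)·(-5) + 5·14 + 2·5) = (-71, 114, 85)
Mw2 = (-697, 1138, 811)
w2·Mw2 = (-71)·(-697) + 114·1138 + 85·811 = 248154; w2·w2 = (-71)·(-71) + 114·114 + 85·85 = 25262
λ ≈ 248154/25262 = 9.8232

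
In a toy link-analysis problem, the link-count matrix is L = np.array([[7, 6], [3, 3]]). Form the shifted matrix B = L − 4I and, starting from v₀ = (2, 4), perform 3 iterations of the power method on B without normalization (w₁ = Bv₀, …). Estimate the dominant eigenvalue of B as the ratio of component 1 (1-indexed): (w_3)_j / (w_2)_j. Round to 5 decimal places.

B = L − 4I has rows (3, 6); (3, -1)
w1 = Bv₀ = (3·2 + 6·4; 3·2 + (-1)·4) = (30, 2)
w2 = Bw1 = (3·30 + 6·2; 3·30 + (-1)·2) = (102, 88)
w3 = Bw2 = (834, 218)
Ratio: 834/102 = 8.17647

8.17647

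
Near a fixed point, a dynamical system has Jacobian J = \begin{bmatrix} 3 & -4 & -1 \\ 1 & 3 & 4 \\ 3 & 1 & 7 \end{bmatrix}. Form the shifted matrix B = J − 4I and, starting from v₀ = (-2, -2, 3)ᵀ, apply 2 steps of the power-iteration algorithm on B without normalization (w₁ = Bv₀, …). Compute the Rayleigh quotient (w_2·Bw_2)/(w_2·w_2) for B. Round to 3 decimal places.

B = J − 4I has rows (-1, -4, -1); (1, -1, 4); (3, 1, 3)
w1 = Bv₀ = (7, 12, 1)
w2 = Bw1 = (-56, -1, 36)
Bw2 = (24, 89, -61)
w2·Bw2 = -3629; w2·w2 = 4433; μ ≈ -3629/4433 = -0.819

-0.819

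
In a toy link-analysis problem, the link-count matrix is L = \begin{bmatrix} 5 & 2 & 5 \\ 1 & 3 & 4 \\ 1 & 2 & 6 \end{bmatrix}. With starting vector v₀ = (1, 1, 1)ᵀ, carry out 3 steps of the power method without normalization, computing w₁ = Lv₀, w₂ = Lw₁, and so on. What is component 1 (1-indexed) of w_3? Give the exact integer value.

w1 = Lv₀ = (5·1 + 2·1 + 5·1; 1·1 + 3·1 + 4·1; 1·1 + 2·1 + 6·1) = (12, 8, 9)
w2 = Lw1 = (5·12 + 2·8 + 5·9; 1·12 + 3·8 + 4·9; 1·12 + 2·8 + 6·9) = (121, 72, 82)
w3 = Lw2 = (1159, 665, 757)
The requested component of w3 is 1159.

1159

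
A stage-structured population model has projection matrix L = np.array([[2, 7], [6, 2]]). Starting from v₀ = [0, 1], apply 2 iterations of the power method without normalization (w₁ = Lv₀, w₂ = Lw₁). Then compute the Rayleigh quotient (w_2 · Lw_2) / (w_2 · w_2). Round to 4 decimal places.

7.7738

w1 = Lv₀ = (2·0 + 7·1; 6·0 + 2·1) = (7, 2)
w2 = Lw1 = (2·7 + 7·2; 6·7 + 2·2) = (28, 46)
Lw2 = (378, 260)
w2·Lw2 = 28·378 + 46·260 = 22544; w2·w2 = 28·28 + 46·46 = 2900
λ ≈ 22544/2900 = 7.7738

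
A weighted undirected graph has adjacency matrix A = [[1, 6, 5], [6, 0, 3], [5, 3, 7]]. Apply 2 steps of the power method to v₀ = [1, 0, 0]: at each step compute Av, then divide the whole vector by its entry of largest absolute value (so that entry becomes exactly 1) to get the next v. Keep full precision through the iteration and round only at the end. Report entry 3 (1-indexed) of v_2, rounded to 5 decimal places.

0.93548

Av0 = (1.000000, 6.000000, 5.000000); divide by 6.000000 → v1 = (0.166667, 1.000000, 0.833333)
Av1 = (10.333333, 3.500000, 9.666667); divide by 10.333333 → v2 = (1.000000, 0.338710, 0.935484)
Requested entry of v2: 58/62 = 0.93548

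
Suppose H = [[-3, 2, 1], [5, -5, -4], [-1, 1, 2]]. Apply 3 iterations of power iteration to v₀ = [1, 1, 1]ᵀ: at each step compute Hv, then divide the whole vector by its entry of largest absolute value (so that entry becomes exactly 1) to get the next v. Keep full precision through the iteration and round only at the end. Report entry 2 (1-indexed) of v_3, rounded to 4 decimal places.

Hv0 = (0.00000, -4.00000, 2.00000); divide by -4.00000 → v1 = (0.00000, 1.00000, -0.50000)
Hv1 = (1.50000, -3.00000, 0.00000); divide by -3.00000 → v2 = (-0.50000, 1.00000, 0.00000)
Hv2 = (3.50000, -7.50000, 1.50000); divide by -7.50000 → v3 = (-0.46667, 1.00000, -0.20000)
Requested entry of v3: -90/-90 = 1.0000

1.0000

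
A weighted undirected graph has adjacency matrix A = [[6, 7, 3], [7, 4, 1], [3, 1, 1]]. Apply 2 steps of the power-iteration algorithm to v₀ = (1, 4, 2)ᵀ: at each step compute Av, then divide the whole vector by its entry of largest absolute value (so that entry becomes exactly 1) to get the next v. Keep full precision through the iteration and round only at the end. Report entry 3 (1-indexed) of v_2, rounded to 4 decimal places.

Av0 = (40.00000, 25.00000, 9.00000); divide by 40.00000 → v1 = (1.00000, 0.62500, 0.22500)
Av1 = (11.05000, 9.72500, 3.85000); divide by 11.05000 → v2 = (1.00000, 0.88009, 0.34842)
Requested entry of v2: 154/442 = 0.3484

0.3484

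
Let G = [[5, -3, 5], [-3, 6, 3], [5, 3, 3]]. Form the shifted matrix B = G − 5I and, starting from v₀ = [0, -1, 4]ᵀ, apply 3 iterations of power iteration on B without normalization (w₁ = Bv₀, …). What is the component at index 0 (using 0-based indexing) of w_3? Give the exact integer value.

B = G − 5I has rows (0, -3, 5); (-3, 1, 3); (5, 3, -2)
w1 = Bv₀ = (0·0 + (-3)·(-1) + 5·4; (-3)·0 + 1·(-1) + 3·4; 5·0 + 3·(-1) + (-2)·4) = (23, 11, -11)
w2 = Bw1 = (0·23 + (-3)·11 + 5·(-11); (-3)·23 + 1·11 + 3·(-11); 5·23 + 3·11 + (-2)·(-11)) = (-88, -91, 170)
w3 = Bw2 = (1123, 683, -1053)
Requested component of w3: 1123

1123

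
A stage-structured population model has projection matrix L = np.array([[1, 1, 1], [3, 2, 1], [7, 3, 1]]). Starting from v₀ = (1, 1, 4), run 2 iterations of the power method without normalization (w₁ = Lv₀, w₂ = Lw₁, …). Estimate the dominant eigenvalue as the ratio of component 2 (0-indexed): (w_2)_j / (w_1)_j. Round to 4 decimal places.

λ ≈ 5.9286

w1 = Lv₀ = (1·1 + 1·1 + 1·4; 3·1 + 2·1 + 1·4; 7·1 + 3·1 + 1·4) = (6, 9, 14)
w2 = Lw1 = (1·6 + 1·9 + 1·14; 3·6 + 2·9 + 1·14; 7·6 + 3·9 + 1·14) = (29, 50, 83)
Ratio at component: 83 / 14 = 5.9286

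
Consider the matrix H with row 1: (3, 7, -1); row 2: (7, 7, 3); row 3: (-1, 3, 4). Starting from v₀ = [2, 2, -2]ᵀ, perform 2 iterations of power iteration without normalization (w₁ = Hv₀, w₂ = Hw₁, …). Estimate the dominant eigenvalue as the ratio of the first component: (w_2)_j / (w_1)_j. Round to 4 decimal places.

10.1818

w1 = Hv₀ = (3·2 + 7·2 + (-1)·(-2); 7·2 + 7·2 + 3·(-2); (-1)·2 + 3·2 + 4·(-2)) = (22, 22, -4)
w2 = Hw1 = (3·22 + 7·22 + (-1)·(-4); 7·22 + 7·22 + 3·(-4); (-1)·22 + 3·22 + 4·(-4)) = (224, 296, 28)
Ratio at component: 224 / 22 = 10.1818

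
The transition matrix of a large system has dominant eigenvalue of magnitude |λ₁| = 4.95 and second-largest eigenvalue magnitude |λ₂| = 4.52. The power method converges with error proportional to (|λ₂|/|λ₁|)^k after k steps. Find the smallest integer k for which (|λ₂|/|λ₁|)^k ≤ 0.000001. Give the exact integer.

153

|λ₂/λ₁| = 4.52/4.95 = 0.91313
Need k ≥ ln(0.000001) / ln(0.91313) = -13.8155 / -0.0909 ≈ 152.027
Smallest integer k satisfying the bound: 153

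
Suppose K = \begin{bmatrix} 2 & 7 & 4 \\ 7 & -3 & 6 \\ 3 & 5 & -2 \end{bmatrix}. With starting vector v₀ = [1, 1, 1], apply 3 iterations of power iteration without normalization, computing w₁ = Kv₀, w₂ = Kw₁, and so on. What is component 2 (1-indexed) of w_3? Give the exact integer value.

1011

w1 = Kv₀ = (2·1 + 7·1 + 4·1; 7·1 + (-3)·1 + 6·1; 3·1 + 5·1 + (-2)·1) = (13, 10, 6)
w2 = Kw1 = (2·13 + 7·10 + 4·6; 7·13 + (-3)·10 + 6·6; 3·13 + 5·10 + (-2)·6) = (120, 97, 77)
w3 = Kw2 = (1227, 1011, 691)
The requested component of w3 is 1011.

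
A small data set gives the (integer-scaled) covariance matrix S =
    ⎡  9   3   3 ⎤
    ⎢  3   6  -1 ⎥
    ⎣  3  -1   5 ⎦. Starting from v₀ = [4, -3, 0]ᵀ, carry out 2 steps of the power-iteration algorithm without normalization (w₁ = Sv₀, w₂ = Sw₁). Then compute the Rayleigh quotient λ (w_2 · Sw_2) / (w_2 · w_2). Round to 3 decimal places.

λ ≈ 10.936

w1 = Sv₀ = (9·4 + 3·(-3) + 3·0; 3·4 + 6·(-3) + (-1)·0; 3·4 + (-1)·(-3) + 5·0) = (27, -6, 15)
w2 = Sw1 = (9·27 + 3·(-6) + 3·15; 3·27 + 6·(-6) + (-1)·15; 3·27 + (-1)·(-6) + 5·15) = (270, 30, 162)
Sw2 = (3006, 828, 1590)
w2·Sw2 = 270·3006 + 30·828 + 162·1590 = 1094040; w2·w2 = 270·270 + 30·30 + 162·162 = 100044
λ ≈ 1094040/100044 = 10.936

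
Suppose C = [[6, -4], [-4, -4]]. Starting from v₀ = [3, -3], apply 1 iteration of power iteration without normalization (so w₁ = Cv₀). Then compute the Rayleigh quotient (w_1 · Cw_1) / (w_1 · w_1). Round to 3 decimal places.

w1 = Cv₀ = (30, 0)
Cw1 = (180, -120)
w1·Cw1 = 30·180 + 0·(-120) = 5400; w1·w1 = 30·30 + 0·0 = 900
λ ≈ 5400/900 = 6.000

6.000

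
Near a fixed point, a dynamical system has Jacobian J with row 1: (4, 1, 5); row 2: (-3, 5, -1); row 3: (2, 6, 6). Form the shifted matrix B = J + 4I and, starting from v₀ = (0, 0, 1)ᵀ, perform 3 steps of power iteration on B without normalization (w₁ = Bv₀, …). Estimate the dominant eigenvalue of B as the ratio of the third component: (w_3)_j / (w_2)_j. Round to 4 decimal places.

B = J + 4I has rows (8, 1, 5); (-3, 9, -1); (2, 6, 10)
w1 = Bv₀ = (8·0 + 1·0 + 5·1; (-3)·0 + 9·0 + (-1)·1; 2·0 + 6·0 + 10·1) = (5, -1, 10)
w2 = Bw1 = (8·5 + 1·(-1) + 5·10; (-3)·5 + 9·(-1) + (-1)·10; 2·5 + 6·(-1) + 10·10) = (89, -34, 104)
w3 = Bw2 = (1198, -677, 1014)
Ratio: 1014/104 = 9.7500

9.7500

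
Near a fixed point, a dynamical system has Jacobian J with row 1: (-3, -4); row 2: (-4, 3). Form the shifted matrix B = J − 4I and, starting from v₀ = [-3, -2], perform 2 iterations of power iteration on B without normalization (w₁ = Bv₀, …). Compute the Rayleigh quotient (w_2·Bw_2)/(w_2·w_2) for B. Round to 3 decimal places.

μ ≈ -9.000

B = J − 4I has rows (-7, -4); (-4, -1)
w1 = Bv₀ = ((-7)·(-3) + (-4)·(-2); (-4)·(-3) + (-1)·(-2)) = (29, 14)
w2 = Bw1 = ((-7)·29 + (-4)·14; (-4)·29 + (-1)·14) = (-259, -130)
Bw2 = (2333, 1166)
w2·Bw2 = -755827; w2·w2 = 83981; μ ≈ -755827/83981 = -9.000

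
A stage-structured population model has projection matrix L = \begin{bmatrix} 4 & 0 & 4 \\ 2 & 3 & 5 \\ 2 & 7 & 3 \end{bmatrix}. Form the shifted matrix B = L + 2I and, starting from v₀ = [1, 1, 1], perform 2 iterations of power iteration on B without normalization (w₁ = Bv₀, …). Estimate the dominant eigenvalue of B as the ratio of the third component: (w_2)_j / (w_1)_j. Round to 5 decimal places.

B = L + 2I has rows (6, 0, 4); (2, 5, 5); (2, 7, 5)
w1 = Bv₀ = (10, 12, 14)
w2 = Bw1 = (116, 150, 174)
Ratio: 174/14 = 12.42857

μ ≈ 12.42857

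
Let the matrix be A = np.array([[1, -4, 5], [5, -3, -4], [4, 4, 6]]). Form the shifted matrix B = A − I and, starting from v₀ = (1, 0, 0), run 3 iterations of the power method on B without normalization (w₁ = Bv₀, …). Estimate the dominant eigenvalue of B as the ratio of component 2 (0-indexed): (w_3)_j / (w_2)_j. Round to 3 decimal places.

B = A − I has rows (0, -4, 5); (5, -4, -4); (4, 4, 5)
w1 = Bv₀ = (0·1 + (-4)·0 + 5·0; 5·1 + (-4)·0 + (-4)·0; 4·1 + 4·0 + 5·0) = (0, 5, 4)
w2 = Bw1 = (0·0 + (-4)·5 + 5·4; 5·0 + (-4)·5 + (-4)·4; 4·0 + 4·5 + 5·4) = (0, -36, 40)
w3 = Bw2 = (344, -16, 56)
Ratio: 56/40 = 1.400

1.400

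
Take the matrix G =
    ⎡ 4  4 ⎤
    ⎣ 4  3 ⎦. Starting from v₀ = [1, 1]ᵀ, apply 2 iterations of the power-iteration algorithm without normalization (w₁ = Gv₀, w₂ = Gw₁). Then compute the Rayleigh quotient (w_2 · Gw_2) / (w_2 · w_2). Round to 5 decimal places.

λ ≈ 7.53113

w1 = Gv₀ = (8, 7)
w2 = Gw1 = (60, 53)
Gw2 = (452, 399)
w2·Gw2 = 60·452 + 53·399 = 48267; w2·w2 = 60·60 + 53·53 = 6409
λ ≈ 48267/6409 = 7.53113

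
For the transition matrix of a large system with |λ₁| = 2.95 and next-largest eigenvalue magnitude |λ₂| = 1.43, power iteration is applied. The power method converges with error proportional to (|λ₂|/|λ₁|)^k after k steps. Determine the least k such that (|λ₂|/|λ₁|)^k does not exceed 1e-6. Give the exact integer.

|λ₂/λ₁| = 1.43/2.95 = 0.48475
Need k ≥ ln(1e-6) / ln(0.48475) = -13.8155 / -0.7241 ≈ 19.079
Smallest integer k satisfying the bound: 20

20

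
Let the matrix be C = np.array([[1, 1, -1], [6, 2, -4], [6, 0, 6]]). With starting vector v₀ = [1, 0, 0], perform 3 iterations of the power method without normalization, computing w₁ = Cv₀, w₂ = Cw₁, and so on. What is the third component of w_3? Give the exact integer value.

258

w1 = Cv₀ = (1·1 + 1·0 + (-1)·0; 6·1 + 2·0 + (-4)·0; 6·1 + 0·0 + 6·0) = (1, 6, 6)
w2 = Cw1 = (1·1 + 1·6 + (-1)·6; 6·1 + 2·6 + (-4)·6; 6·1 + 0·6 + 6·6) = (1, -6, 42)
w3 = Cw2 = (-47, -174, 258)
The requested component of w3 is 258.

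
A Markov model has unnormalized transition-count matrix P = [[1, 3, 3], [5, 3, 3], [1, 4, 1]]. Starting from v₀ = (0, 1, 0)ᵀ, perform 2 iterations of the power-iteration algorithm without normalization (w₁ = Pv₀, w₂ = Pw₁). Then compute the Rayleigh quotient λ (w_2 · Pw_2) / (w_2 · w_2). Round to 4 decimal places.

w1 = Pv₀ = (1·0 + 3·1 + 3·0; 5·0 + 3·1 + 3·0; 1·0 + 4·1 + 1·0) = (3, 3, 4)
w2 = Pw1 = (1·3 + 3·3 + 3·4; 5·3 + 3·3 + 3·4; 1·3 + 4·3 + 1·4) = (24, 36, 19)
Pw2 = (189, 285, 187)
w2·Pw2 = 24·189 + 36·285 + 19·187 = 18349; w2·w2 = 24·24 + 36·36 + 19·19 = 2233
λ ≈ 18349/2233 = 8.2172

λ ≈ 8.2172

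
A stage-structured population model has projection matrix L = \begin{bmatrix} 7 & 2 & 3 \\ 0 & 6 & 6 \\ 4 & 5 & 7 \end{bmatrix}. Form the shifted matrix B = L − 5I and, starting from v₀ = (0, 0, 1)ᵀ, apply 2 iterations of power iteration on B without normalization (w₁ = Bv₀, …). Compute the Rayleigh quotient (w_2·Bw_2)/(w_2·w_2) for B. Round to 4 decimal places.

μ ≈ 7.7613

B = L − 5I has rows (2, 2, 3); (0, 1, 6); (4, 5, 2)
w1 = Bv₀ = (2·0 + 2·0 + 3·1; 0·0 + 1·0 + 6·1; 4·0 + 5·0 + 2·1) = (3, 6, 2)
w2 = Bw1 = (2·3 + 2·6 + 3·2; 0·3 + 1·6 + 6·2; 4·3 + 5·6 + 2·2) = (24, 18, 46)
Bw2 = (222, 294, 278)
w2·Bw2 = 23408; w2·w2 = 3016; μ ≈ 23408/3016 = 7.7613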